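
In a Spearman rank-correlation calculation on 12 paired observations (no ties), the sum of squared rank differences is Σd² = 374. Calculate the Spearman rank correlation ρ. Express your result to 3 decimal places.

-0.308

ρ = 1 − 6Σd² / [n(n²−1)] = 1 − 6×374 / (12×143)
  = 1 − 2244/1716 = 1 − 1.3077 ≈ -0.308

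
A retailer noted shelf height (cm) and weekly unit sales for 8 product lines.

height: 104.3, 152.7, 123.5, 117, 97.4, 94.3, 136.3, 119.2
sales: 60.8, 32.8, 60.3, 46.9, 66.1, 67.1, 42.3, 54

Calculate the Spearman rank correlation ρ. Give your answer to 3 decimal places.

Rank height: 3, 8, 6, 4, 2, 1, 7, 5
Rank sales: 6, 1, 5, 3, 7, 8, 2, 4
d = rank(height) − rank(sales): -3, 7, 1, 1, -5, -7, 5, 1; Σd² = 160
ρ = 1 − 6Σd² / [n(n²−1)] = 1 − 6×160 / (8×63) = 1 − 960/504 ≈ -0.905

-0.905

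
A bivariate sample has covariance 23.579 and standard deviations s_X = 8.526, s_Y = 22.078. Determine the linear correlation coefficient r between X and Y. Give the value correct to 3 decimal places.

r = Cov(X,Y) / (s_X · s_Y) = 23.579 / (8.526 × 22.078)
  = 23.579 / 188.2370 ≈ 0.125

0.125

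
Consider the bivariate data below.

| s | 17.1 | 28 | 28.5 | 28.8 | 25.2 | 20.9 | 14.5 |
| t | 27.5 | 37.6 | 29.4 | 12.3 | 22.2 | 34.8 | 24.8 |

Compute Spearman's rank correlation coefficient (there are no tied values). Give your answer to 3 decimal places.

Rank s: 2, 5, 6, 7, 4, 3, 1
Rank t: 4, 7, 5, 1, 2, 6, 3
d = rank(s) − rank(t): -2, -2, 1, 6, 2, -3, -2; Σd² = 62
ρ = 1 − 6Σd² / [n(n²−1)] = 1 − 6×62 / (7×48) = 1 − 372/336 ≈ -0.107

-0.107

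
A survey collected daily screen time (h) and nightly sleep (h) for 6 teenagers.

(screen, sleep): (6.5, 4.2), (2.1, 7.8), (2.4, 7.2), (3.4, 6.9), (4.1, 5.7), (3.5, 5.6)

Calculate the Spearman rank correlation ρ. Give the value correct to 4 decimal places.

-0.9429

Rank screen: 6, 1, 2, 3, 5, 4
Rank sleep: 1, 6, 5, 4, 3, 2
d = rank(screen) − rank(sleep): 5, -5, -3, -1, 2, 2; Σd² = 68
ρ = 1 − 6Σd² / [n(n²−1)] = 1 − 6×68 / (6×35) = 1 − 408/210 ≈ -0.9429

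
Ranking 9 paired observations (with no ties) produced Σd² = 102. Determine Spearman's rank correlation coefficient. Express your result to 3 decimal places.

ρ = 1 − 6Σd² / [n(n²−1)] = 1 − 6×102 / (9×80)
  = 1 − 612/720 = 1 − 0.8500 ≈ 0.150

0.150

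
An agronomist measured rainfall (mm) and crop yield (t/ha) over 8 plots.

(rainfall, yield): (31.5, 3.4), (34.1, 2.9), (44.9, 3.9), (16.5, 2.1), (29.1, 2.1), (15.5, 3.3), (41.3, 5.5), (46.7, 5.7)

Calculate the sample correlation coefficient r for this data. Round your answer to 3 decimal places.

0.729

n = 8, Σx = 259.6, Σy = 28.9, Σx² = 9416.96, Σy² = 117.63, Σxy = 1021.35
nΣxy − ΣxΣy = 8170.8 − 7502.44 = 668.36
nΣx² − (Σx)² = 75335.68 − 67392.16 = 7943.52; nΣy² − (Σy)² = 941.04 − 835.21 = 105.83
r = 668.36 / √(7943.52 × 105.83) = 668.36 / 916.8766 ≈ 0.729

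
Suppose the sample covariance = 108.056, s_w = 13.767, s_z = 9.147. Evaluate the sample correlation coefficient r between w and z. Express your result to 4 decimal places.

r = Cov(w,z) / (s_w · s_z) = 108.056 / (13.767 × 9.147)
  = 108.056 / 125.9267 ≈ 0.8581

0.8581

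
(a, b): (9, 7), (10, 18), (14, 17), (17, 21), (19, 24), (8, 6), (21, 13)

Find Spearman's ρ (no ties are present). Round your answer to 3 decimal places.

Rank a: 2, 3, 4, 5, 6, 1, 7
Rank b: 2, 5, 4, 6, 7, 1, 3
d = rank(a) − rank(b): 0, -2, 0, -1, -1, 0, 4; Σd² = 22
ρ = 1 − 6Σd² / [n(n²−1)] = 1 − 6×22 / (7×48) = 1 − 132/336 ≈ 0.607

0.607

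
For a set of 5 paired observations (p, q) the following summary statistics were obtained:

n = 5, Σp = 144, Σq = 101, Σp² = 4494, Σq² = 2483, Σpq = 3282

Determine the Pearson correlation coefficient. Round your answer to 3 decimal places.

r = (nΣpq − ΣpΣq) / √[(nΣp² − (Σp)²)(nΣq² − (Σq)²)]
Numerator: 5×3282 − 144×101 = 1866
Denominator: √[(22470 − 20736)(12415 − 10201)] = √[1734 × 2214] = 1959.3560
r = 1866 / 1959.3560 ≈ 0.952

0.952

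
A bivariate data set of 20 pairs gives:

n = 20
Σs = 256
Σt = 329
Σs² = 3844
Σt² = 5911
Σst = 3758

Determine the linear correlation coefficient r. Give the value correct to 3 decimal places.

r = (nΣst − ΣsΣt) / √[(nΣs² − (Σs)²)(nΣt² − (Σt)²)]
Numerator: 20×3758 − 256×329 = -9064
Denominator: √[(76880 − 65536)(118220 − 108241)] = √[11344 × 9979] = 10639.6323
r = -9064 / 10639.6323 ≈ -0.852

-0.852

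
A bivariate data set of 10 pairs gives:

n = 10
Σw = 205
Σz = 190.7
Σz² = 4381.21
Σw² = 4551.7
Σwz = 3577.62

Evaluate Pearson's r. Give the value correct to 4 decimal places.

r = (nΣwz − ΣwΣz) / √[(nΣw² − (Σw)²)(nΣz² − (Σz)²)]
Numerator: 10×3577.62 − 205×190.7 = -3317.3
Denominator: √[(45517 − 42025)(43812.1 − 36366.49)] = √[3492 × 7445.61] = 5099.0264
r = -3317.3 / 5099.0264 ≈ -0.6506

-0.6506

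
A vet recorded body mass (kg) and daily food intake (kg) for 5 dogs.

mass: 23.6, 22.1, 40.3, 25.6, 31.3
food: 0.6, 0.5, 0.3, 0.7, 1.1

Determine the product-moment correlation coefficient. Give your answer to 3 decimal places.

-0.205

n = 5, Σx = 142.9, Σy = 3.2, Σx² = 4304.51, Σy² = 2.4, Σxy = 89.65
nΣxy − ΣxΣy = 448.25 − 457.28 = -9.03
nΣx² − (Σx)² = 21522.55 − 20420.41 = 1102.14; nΣy² − (Σy)² = 12 − 10.24 = 1.76
r = -9.03 / √(1102.14 × 1.76) = -9.03 / 44.0428 ≈ -0.205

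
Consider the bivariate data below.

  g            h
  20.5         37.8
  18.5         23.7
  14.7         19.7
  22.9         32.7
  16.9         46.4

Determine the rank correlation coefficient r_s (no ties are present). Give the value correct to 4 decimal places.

0.3000

Rank g: 4, 3, 1, 5, 2
Rank h: 4, 2, 1, 3, 5
d = rank(g) − rank(h): 0, 1, 0, 2, -3; Σd² = 14
ρ = 1 − 6Σd² / [n(n²−1)] = 1 − 6×14 / (5×24) = 1 − 84/120 ≈ 0.3000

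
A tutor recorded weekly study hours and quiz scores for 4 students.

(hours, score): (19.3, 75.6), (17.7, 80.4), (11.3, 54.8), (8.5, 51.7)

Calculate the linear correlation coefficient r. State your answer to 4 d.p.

n = 4, Σx = 56.8, Σy = 262.5, Σx² = 885.72, Σy² = 17855.45, Σxy = 3940.85
nΣxy − ΣxΣy = 15763.4 − 14910 = 853.4
nΣx² − (Σx)² = 3542.88 − 3226.24 = 316.64; nΣy² − (Σy)² = 71421.8 − 68906.25 = 2515.55
r = 853.4 / √(316.64 × 2515.55) = 853.4 / 892.4818 ≈ 0.9562

0.9562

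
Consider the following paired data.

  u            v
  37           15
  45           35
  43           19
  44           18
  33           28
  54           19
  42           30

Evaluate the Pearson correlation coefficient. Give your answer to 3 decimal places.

n = 7, Σu = 298, Σv = 164, Σu² = 12948, Σv² = 4180, Σuv = 6949
nΣuv − ΣuΣv = 48643 − 48872 = -229
nΣu² − (Σu)² = 90636 − 88804 = 1832; nΣv² − (Σv)² = 29260 − 26896 = 2364
r = -229 / √(1832 × 2364) = -229 / 2081.0690 ≈ -0.110

-0.110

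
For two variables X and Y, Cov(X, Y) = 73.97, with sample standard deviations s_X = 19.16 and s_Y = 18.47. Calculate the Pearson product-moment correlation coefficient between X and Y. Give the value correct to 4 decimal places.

r = Cov(X,Y) / (s_X · s_Y) = 73.97 / (19.16 × 18.47)
  = 73.97 / 353.8852 ≈ 0.2090

0.2090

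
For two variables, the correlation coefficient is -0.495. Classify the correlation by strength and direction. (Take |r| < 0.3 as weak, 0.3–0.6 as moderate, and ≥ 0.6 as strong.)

r = -0.495 < 0 so the relationship is negative.
|r| = 0.495, which falls in the moderate range.

moderate negative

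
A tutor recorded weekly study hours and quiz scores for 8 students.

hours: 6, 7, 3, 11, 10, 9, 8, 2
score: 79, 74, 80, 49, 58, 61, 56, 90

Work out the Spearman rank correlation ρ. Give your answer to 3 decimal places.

-0.929

Rank hours: 3, 4, 2, 8, 7, 6, 5, 1
Rank score: 6, 5, 7, 1, 3, 4, 2, 8
d = rank(hours) − rank(score): -3, -1, -5, 7, 4, 2, 3, -7; Σd² = 162
ρ = 1 − 6Σd² / [n(n²−1)] = 1 − 6×162 / (8×63) = 1 − 972/504 ≈ -0.929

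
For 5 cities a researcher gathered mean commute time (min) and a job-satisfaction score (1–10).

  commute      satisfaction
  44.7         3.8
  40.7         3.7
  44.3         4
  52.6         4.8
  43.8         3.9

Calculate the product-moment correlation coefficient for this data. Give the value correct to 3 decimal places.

0.967

n = 5, Σx = 226.1, Σy = 20.2, Σx² = 10302.27, Σy² = 82.38, Σxy = 920.95
nΣxy − ΣxΣy = 4604.75 − 4567.22 = 37.53
nΣx² − (Σx)² = 51511.35 − 51121.21 = 390.14; nΣy² − (Σy)² = 411.9 − 408.04 = 3.86
r = 37.53 / √(390.14 × 3.86) = 37.53 / 38.8064 ≈ 0.967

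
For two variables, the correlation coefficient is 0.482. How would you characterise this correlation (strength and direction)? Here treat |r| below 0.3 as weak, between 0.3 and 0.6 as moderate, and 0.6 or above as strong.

moderate positive

r = 0.482 > 0 so the relationship is positive.
|r| = 0.482, which falls in the moderate range.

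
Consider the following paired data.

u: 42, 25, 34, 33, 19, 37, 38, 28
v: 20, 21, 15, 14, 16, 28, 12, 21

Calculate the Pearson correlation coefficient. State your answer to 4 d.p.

n = 8, Σu = 256, Σv = 147, Σu² = 8592, Σv² = 2887, Σuv = 4721
nΣuv − ΣuΣv = 37768 − 37632 = 136
nΣu² − (Σu)² = 68736 − 65536 = 3200; nΣv² − (Σv)² = 23096 − 21609 = 1487
r = 136 / √(3200 × 1487) = 136 / 2181.3757 ≈ 0.0623

0.0623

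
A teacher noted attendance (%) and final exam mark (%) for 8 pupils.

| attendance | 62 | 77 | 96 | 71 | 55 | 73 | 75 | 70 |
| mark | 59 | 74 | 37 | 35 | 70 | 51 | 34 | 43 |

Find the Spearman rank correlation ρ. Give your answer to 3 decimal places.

-0.286

Rank attendance: 2, 7, 8, 4, 1, 5, 6, 3
Rank mark: 6, 8, 3, 2, 7, 5, 1, 4
d = rank(attendance) − rank(mark): -4, -1, 5, 2, -6, 0, 5, -1; Σd² = 108
ρ = 1 − 6Σd² / [n(n²−1)] = 1 − 6×108 / (8×63) = 1 − 648/504 ≈ -0.286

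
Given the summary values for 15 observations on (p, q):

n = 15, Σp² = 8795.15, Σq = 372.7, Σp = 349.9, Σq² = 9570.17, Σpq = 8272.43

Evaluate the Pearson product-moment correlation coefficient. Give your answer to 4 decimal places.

r = (nΣpq − ΣpΣq) / √[(nΣp² − (Σp)²)(nΣq² − (Σq)²)]
Numerator: 15×8272.43 − 349.9×372.7 = -6321.28
Denominator: √[(131927.25 − 122430.01)(143552.55 − 138905.29)] = √[9497.24 × 4647.26] = 6643.5039
r = -6321.28 / 6643.5039 ≈ -0.9515

-0.9515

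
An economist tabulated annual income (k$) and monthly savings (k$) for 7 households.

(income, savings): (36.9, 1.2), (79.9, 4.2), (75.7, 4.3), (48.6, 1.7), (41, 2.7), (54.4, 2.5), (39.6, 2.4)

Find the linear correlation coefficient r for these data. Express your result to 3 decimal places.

n = 7, Σx = 376.1, Σy = 19, Σx² = 22046.59, Σy² = 59.76, Σxy = 1129.73
nΣxy − ΣxΣy = 7908.11 − 7145.9 = 762.21
nΣx² − (Σx)² = 154326.13 − 141451.21 = 12874.92; nΣy² − (Σy)² = 418.32 − 361 = 57.32
r = 762.21 / √(12874.92 × 57.32) = 762.21 / 859.0637 ≈ 0.887

0.887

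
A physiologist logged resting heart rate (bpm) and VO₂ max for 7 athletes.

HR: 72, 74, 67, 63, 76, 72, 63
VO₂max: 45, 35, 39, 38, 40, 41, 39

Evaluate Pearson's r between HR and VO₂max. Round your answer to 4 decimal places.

n = 7, Σx = 487, Σy = 277, Σx² = 34047, Σy² = 11017, Σxy = 19286
nΣxy − ΣxΣy = 135002 − 134899 = 103
nΣx² − (Σx)² = 238329 − 237169 = 1160; nΣy² − (Σy)² = 77119 − 76729 = 390
r = 103 / √(1160 × 390) = 103 / 672.6069 ≈ 0.1531

0.1531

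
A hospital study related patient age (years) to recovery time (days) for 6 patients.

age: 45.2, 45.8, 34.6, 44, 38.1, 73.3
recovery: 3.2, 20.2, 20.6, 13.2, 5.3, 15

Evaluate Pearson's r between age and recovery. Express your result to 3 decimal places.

0.070

n = 6, Σx = 281, Σy = 77.5, Σx² = 14098.34, Σy² = 1269.97, Σxy = 3664.79
nΣxy − ΣxΣy = 21988.74 − 21777.5 = 211.24
nΣx² − (Σx)² = 84590.04 − 78961 = 5629.04; nΣy² − (Σy)² = 7619.82 − 6006.25 = 1613.57
r = 211.24 / √(5629.04 × 1613.57) = 211.24 / 3013.7767 ≈ 0.070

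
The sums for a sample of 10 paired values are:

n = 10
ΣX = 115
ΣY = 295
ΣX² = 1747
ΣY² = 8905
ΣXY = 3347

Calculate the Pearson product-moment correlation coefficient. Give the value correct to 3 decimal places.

r = (nΣXY − ΣXΣY) / √[(nΣX² − (ΣX)²)(nΣY² − (ΣY)²)]
Numerator: 10×3347 − 115×295 = -455
Denominator: √[(17470 − 13225)(89050 − 87025)] = √[4245 × 2025] = 2931.9149
r = -455 / 2931.9149 ≈ -0.155

-0.155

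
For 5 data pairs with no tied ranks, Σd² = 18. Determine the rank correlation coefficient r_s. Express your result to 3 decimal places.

0.100

ρ = 1 − 6Σd² / [n(n²−1)] = 1 − 6×18 / (5×24)
  = 1 − 108/120 = 1 − 0.9000 ≈ 0.100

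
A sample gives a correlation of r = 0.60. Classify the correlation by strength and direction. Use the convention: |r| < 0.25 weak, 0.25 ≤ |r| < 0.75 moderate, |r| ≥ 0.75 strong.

moderate positive

r = 0.60 > 0 so the relationship is positive.
|r| = 0.60, which falls in the moderate range.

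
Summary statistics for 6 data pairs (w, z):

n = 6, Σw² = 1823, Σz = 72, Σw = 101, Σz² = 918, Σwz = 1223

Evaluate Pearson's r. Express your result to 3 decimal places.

0.135

r = (nΣwz − ΣwΣz) / √[(nΣw² − (Σw)²)(nΣz² − (Σz)²)]
Numerator: 6×1223 − 101×72 = 66
Denominator: √[(10938 − 10201)(5508 − 5184)] = √[737 × 324] = 488.6594
r = 66 / 488.6594 ≈ 0.135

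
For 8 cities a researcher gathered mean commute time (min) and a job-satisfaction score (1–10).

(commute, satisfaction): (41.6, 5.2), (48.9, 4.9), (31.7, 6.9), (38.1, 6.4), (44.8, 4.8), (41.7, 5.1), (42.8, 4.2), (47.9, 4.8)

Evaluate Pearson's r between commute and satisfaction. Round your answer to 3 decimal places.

n = 8, Σx = 337.5, Σy = 42.3, Σx² = 14450.45, Σy² = 229.35, Σxy = 1755.89
nΣxy − ΣxΣy = 14047.12 − 14276.25 = -229.13
nΣx² − (Σx)² = 115603.6 − 113906.25 = 1697.35; nΣy² − (Σy)² = 1834.8 − 1789.29 = 45.51
r = -229.13 / √(1697.35 × 45.51) = -229.13 / 277.9324 ≈ -0.824

-0.824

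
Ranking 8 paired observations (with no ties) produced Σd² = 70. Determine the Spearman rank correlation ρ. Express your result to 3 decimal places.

0.167

ρ = 1 − 6Σd² / [n(n²−1)] = 1 − 6×70 / (8×63)
  = 1 − 420/504 = 1 − 0.8333 ≈ 0.167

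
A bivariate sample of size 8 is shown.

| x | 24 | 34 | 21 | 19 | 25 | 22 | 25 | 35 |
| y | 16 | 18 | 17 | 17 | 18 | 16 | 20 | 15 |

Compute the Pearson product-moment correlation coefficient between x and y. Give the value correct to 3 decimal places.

n = 8, Σx = 205, Σy = 137, Σx² = 5493, Σy² = 2363, Σxy = 3503
nΣxy − ΣxΣy = 28024 − 28085 = -61
nΣx² − (Σx)² = 43944 − 42025 = 1919; nΣy² − (Σy)² = 18904 − 18769 = 135
r = -61 / √(1919 × 135) = -61 / 508.9843 ≈ -0.120

-0.120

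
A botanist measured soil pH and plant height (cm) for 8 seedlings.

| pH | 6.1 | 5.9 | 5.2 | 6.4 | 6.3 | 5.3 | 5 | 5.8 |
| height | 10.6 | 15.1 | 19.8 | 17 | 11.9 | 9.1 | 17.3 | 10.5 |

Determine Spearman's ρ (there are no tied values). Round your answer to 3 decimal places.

-0.214

Rank pH: 6, 5, 2, 8, 7, 3, 1, 4
Rank height: 3, 5, 8, 6, 4, 1, 7, 2
d = rank(pH) − rank(height): 3, 0, -6, 2, 3, 2, -6, 2; Σd² = 102
ρ = 1 − 6Σd² / [n(n²−1)] = 1 − 6×102 / (8×63) = 1 − 612/504 ≈ -0.214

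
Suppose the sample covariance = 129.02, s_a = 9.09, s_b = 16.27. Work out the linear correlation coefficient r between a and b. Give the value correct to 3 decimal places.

r = Cov(a,b) / (s_a · s_b) = 129.02 / (9.09 × 16.27)
  = 129.02 / 147.8943 ≈ 0.872

0.872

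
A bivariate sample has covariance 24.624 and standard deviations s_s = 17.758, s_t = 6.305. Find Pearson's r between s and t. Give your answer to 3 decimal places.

r = Cov(s,t) / (s_s · s_t) = 24.624 / (17.758 × 6.305)
  = 24.624 / 111.9642 ≈ 0.220

0.220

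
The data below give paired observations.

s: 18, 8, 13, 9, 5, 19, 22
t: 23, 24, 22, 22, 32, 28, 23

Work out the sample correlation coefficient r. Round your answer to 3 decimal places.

n = 7, Σs = 94, Σt = 174, Σs² = 1508, Σt² = 4410, Σst = 2288
nΣst − ΣsΣt = 16016 − 16356 = -340
nΣs² − (Σs)² = 10556 − 8836 = 1720; nΣt² − (Σt)² = 30870 − 30276 = 594
r = -340 / √(1720 × 594) = -340 / 1010.7819 ≈ -0.336

-0.336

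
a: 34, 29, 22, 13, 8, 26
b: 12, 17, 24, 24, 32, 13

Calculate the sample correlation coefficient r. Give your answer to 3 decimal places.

-0.918

n = 6, Σa = 132, Σb = 122, Σa² = 3390, Σb² = 2778, Σab = 2335
nΣab − ΣaΣb = 14010 − 16104 = -2094
nΣa² − (Σa)² = 20340 − 17424 = 2916; nΣb² − (Σb)² = 16668 − 14884 = 1784
r = -2094 / √(2916 × 1784) = -2094 / 2280.8209 ≈ -0.918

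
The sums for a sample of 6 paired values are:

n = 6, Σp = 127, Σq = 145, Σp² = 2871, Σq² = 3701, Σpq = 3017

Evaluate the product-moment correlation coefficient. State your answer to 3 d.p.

r = (nΣpq − ΣpΣq) / √[(nΣp² − (Σp)²)(nΣq² − (Σq)²)]
Numerator: 6×3017 − 127×145 = -313
Denominator: √[(17226 − 16129)(22206 − 21025)] = √[1097 × 1181] = 1138.2254
r = -313 / 1138.2254 ≈ -0.275

-0.275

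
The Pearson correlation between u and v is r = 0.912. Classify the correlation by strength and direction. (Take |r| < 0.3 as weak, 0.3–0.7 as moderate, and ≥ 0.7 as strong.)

r = 0.912 > 0 so the relationship is positive.
|r| = 0.912, which falls in the strong range.

strong positive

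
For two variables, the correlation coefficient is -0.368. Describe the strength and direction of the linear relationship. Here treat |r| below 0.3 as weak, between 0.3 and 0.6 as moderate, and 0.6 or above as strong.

moderate negative

r = -0.368 < 0 so the relationship is negative.
|r| = 0.368, which falls in the moderate range.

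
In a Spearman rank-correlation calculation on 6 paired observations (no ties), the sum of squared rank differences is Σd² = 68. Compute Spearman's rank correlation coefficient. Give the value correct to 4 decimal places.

-0.9429

ρ = 1 − 6Σd² / [n(n²−1)] = 1 − 6×68 / (6×35)
  = 1 − 408/210 = 1 − 1.94286 ≈ -0.9429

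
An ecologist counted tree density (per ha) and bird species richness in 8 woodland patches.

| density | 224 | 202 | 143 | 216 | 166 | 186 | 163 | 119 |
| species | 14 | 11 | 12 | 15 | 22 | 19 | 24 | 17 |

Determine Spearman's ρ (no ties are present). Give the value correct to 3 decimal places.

-0.310

Rank density: 8, 6, 2, 7, 4, 5, 3, 1
Rank species: 3, 1, 2, 4, 7, 6, 8, 5
d = rank(density) − rank(species): 5, 5, 0, 3, -3, -1, -5, -4; Σd² = 110
ρ = 1 − 6Σd² / [n(n²−1)] = 1 − 6×110 / (8×63) = 1 − 660/504 ≈ -0.310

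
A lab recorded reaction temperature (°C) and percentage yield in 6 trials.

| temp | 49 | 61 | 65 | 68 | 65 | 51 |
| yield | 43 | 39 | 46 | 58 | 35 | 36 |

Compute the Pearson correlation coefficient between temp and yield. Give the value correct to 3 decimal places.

0.454

n = 6, Σx = 359, Σy = 257, Σx² = 21797, Σy² = 11371, Σxy = 15531
nΣxy − ΣxΣy = 93186 − 92263 = 923
nΣx² − (Σx)² = 130782 − 128881 = 1901; nΣy² − (Σy)² = 68226 − 66049 = 2177
r = 923 / √(1901 × 2177) = 923 / 2034.3247 ≈ 0.454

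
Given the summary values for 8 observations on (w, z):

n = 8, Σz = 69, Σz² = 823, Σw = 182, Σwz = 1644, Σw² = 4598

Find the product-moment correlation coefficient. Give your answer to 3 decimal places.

0.230

r = (nΣwz − ΣwΣz) / √[(nΣw² − (Σw)²)(nΣz² − (Σz)²)]
Numerator: 8×1644 − 182×69 = 594
Denominator: √[(36784 − 33124)(6584 − 4761)] = √[3660 × 1823] = 2583.0563
r = 594 / 2583.0563 ≈ 0.230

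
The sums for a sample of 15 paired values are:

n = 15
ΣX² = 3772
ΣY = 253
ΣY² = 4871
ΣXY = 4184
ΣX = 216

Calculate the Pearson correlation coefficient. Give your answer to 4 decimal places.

r = (nΣXY − ΣXΣY) / √[(nΣX² − (ΣX)²)(nΣY² − (ΣY)²)]
Numerator: 15×4184 − 216×253 = 8112
Denominator: √[(56580 − 46656)(73065 − 64009)] = √[9924 × 9056] = 9480.0709
r = 8112 / 9480.0709 ≈ 0.8557

0.8557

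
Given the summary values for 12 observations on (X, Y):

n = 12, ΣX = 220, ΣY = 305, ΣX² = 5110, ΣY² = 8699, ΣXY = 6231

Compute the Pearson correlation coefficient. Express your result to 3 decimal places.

r = (nΣXY − ΣXΣY) / √[(nΣX² − (ΣX)²)(nΣY² − (ΣY)²)]
Numerator: 12×6231 − 220×305 = 7672
Denominator: √[(61320 − 48400)(104388 − 93025)] = √[12920 × 11363] = 12116.5160
r = 7672 / 12116.5160 ≈ 0.633

0.633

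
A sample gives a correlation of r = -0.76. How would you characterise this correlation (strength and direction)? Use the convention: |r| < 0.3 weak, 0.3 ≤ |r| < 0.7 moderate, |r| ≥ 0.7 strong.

strong negative

r = -0.76 < 0 so the relationship is negative.
|r| = 0.76, which falls in the strong range.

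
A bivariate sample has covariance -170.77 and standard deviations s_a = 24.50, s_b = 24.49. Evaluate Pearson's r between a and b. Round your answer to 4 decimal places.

-0.2846

r = Cov(a,b) / (s_a · s_b) = -170.77 / (24.50 × 24.49)
  = -170.77 / 600.0050 ≈ -0.2846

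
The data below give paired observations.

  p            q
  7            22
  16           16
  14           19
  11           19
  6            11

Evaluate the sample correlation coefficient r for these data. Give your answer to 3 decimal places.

n = 5, Σp = 54, Σq = 87, Σp² = 658, Σq² = 1583, Σpq = 951
nΣpq − ΣpΣq = 4755 − 4698 = 57
nΣp² − (Σp)² = 3290 − 2916 = 374; nΣq² − (Σq)² = 7915 − 7569 = 346
r = 57 / √(374 × 346) = 57 / 359.7277 ≈ 0.158

0.158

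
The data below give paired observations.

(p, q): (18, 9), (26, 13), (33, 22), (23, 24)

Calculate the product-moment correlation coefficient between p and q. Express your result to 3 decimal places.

n = 4, Σp = 100, Σq = 68, Σp² = 2618, Σq² = 1310, Σpq = 1778
nΣpq − ΣpΣq = 7112 − 6800 = 312
nΣp² − (Σp)² = 10472 − 10000 = 472; nΣq² − (Σq)² = 5240 − 4624 = 616
r = 312 / √(472 × 616) = 312 / 539.2142 ≈ 0.579

0.579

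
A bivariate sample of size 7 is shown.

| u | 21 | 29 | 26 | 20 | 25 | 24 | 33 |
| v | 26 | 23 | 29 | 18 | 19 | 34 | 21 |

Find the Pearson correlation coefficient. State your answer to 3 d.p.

-0.076

n = 7, Σu = 178, Σv = 170, Σu² = 4648, Σv² = 4328, Σuv = 4311
nΣuv − ΣuΣv = 30177 − 30260 = -83
nΣu² − (Σu)² = 32536 − 31684 = 852; nΣv² − (Σv)² = 30296 − 28900 = 1396
r = -83 / √(852 × 1396) = -83 / 1090.5925 ≈ -0.076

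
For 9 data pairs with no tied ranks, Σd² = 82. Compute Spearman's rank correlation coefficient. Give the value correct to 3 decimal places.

0.317

ρ = 1 − 6Σd² / [n(n²−1)] = 1 − 6×82 / (9×80)
  = 1 − 492/720 = 1 − 0.6833 ≈ 0.317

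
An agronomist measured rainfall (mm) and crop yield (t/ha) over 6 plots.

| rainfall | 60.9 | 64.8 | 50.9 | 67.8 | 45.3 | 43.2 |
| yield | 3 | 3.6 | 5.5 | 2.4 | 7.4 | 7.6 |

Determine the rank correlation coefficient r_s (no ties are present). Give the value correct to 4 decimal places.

-0.9429

Rank rainfall: 4, 5, 3, 6, 2, 1
Rank yield: 2, 3, 4, 1, 5, 6
d = rank(rainfall) − rank(yield): 2, 2, -1, 5, -3, -5; Σd² = 68
ρ = 1 − 6Σd² / [n(n²−1)] = 1 − 6×68 / (6×35) = 1 − 408/210 ≈ -0.9429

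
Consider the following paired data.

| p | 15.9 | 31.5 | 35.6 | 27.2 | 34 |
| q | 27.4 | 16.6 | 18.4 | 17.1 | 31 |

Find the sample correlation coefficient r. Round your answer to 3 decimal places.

-0.258

n = 5, Σp = 144.2, Σq = 110.5, Σp² = 4408.26, Σq² = 2618.29, Σpq = 3132.72
nΣpq − ΣpΣq = 15663.6 − 15934.1 = -270.5
nΣp² − (Σp)² = 22041.3 − 20793.64 = 1247.66; nΣq² − (Σq)² = 13091.45 − 12210.25 = 881.2
r = -270.5 / √(1247.66 × 881.2) = -270.5 / 1048.5409 ≈ -0.258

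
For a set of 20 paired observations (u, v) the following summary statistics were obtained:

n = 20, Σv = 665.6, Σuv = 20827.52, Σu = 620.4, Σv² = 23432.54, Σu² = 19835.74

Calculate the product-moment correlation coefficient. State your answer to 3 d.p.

0.208

r = (nΣuv − ΣuΣv) / √[(nΣu² − (Σu)²)(nΣv² − (Σv)²)]
Numerator: 20×20827.52 − 620.4×665.6 = 3612.16
Denominator: √[(396714.8 − 384896.16)(468650.8 − 443023.36)] = √[11818.64 × 25627.44] = 17403.4907
r = 3612.16 / 17403.4907 ≈ 0.208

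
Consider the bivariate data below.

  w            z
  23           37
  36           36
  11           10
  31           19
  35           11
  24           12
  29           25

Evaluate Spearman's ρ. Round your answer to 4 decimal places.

Rank w: 2, 7, 1, 5, 6, 3, 4
Rank z: 7, 6, 1, 4, 2, 3, 5
d = rank(w) − rank(z): -5, 1, 0, 1, 4, 0, -1; Σd² = 44
ρ = 1 − 6Σd² / [n(n²−1)] = 1 − 6×44 / (7×48) = 1 − 264/336 ≈ 0.2143

0.2143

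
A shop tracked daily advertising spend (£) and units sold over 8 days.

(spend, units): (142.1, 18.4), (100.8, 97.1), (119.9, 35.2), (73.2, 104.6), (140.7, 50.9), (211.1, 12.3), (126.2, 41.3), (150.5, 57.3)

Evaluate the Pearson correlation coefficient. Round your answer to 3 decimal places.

n = 8, Σx = 1064.5, Σy = 417.1, Σx² = 153023.69, Σy² = 29678.25, Σxy = 47873.39
nΣxy − ΣxΣy = 382987.12 − 444002.95 = -61015.83
nΣx² − (Σx)² = 1224189.52 − 1133160.25 = 91029.27; nΣy² − (Σy)² = 237426 − 173972.41 = 63453.59
r = -61015.83 / √(91029.27 × 63453.59) = -61015.83 / 76000.8814 ≈ -0.803

-0.803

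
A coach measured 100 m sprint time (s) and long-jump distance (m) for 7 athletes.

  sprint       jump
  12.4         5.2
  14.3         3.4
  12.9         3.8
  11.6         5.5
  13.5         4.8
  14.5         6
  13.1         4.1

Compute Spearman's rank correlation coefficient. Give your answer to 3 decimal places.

-0.107

Rank sprint: 2, 6, 3, 1, 5, 7, 4
Rank jump: 5, 1, 2, 6, 4, 7, 3
d = rank(sprint) − rank(jump): -3, 5, 1, -5, 1, 0, 1; Σd² = 62
ρ = 1 − 6Σd² / [n(n²−1)] = 1 − 6×62 / (7×48) = 1 − 372/336 ≈ -0.107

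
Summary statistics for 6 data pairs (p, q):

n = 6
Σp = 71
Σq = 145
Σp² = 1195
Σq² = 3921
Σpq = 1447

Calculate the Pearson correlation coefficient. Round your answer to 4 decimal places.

r = (nΣpq − ΣpΣq) / √[(nΣp² − (Σp)²)(nΣq² − (Σq)²)]
Numerator: 6×1447 − 71×145 = -1613
Denominator: √[(7170 − 5041)(23526 − 21025)] = √[2129 × 2501] = 2307.5158
r = -1613 / 2307.5158 ≈ -0.6990

-0.6990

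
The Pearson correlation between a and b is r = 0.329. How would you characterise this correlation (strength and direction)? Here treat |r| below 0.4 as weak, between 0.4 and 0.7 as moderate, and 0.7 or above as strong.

weak positive

r = 0.329 > 0 so the relationship is positive.
|r| = 0.329, which falls in the weak range.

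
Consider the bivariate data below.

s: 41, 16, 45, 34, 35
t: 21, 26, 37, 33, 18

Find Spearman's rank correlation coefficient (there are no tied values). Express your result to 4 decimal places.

Rank s: 4, 1, 5, 2, 3
Rank t: 2, 3, 5, 4, 1
d = rank(s) − rank(t): 2, -2, 0, -2, 2; Σd² = 16
ρ = 1 − 6Σd² / [n(n²−1)] = 1 − 6×16 / (5×24) = 1 − 96/120 ≈ 0.2000

0.2000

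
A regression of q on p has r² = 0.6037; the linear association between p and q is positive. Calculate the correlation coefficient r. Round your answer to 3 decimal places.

0.777

|r| = √0.6037 = 0.777
The association is positive, so r = 0.777.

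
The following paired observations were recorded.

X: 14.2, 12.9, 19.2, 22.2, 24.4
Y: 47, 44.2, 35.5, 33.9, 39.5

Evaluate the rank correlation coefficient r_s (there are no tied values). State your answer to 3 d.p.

Rank X: 2, 1, 3, 4, 5
Rank Y: 5, 4, 2, 1, 3
d = rank(X) − rank(Y): -3, -3, 1, 3, 2; Σd² = 32
ρ = 1 − 6Σd² / [n(n²−1)] = 1 − 6×32 / (5×24) = 1 − 192/120 ≈ -0.600

-0.600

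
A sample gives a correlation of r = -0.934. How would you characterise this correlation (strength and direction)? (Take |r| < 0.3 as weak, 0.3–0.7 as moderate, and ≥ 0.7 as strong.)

r = -0.934 < 0 so the relationship is negative.
|r| = 0.934, which falls in the strong range.

strong negative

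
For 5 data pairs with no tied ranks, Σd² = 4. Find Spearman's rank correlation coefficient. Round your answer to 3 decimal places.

0.800

ρ = 1 − 6Σd² / [n(n²−1)] = 1 − 6×4 / (5×24)
  = 1 − 24/120 = 1 − 0.2000 ≈ 0.800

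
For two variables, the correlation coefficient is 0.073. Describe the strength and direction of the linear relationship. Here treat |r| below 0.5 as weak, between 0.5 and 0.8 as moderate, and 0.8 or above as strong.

weak positive

r = 0.073 > 0 so the relationship is positive.
|r| = 0.073, which falls in the weak range.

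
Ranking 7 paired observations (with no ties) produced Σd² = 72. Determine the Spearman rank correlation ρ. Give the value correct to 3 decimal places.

-0.286

ρ = 1 − 6Σd² / [n(n²−1)] = 1 − 6×72 / (7×48)
  = 1 − 432/336 = 1 − 1.2857 ≈ -0.286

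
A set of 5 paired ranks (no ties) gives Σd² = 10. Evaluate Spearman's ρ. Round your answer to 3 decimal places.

ρ = 1 − 6Σd² / [n(n²−1)] = 1 − 6×10 / (5×24)
  = 1 − 60/120 = 1 − 0.5000 ≈ 0.500

0.500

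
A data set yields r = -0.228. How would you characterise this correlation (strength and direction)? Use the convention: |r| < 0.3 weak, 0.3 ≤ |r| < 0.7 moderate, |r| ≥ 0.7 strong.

r = -0.228 < 0 so the relationship is negative.
|r| = 0.228, which falls in the weak range.

weak negative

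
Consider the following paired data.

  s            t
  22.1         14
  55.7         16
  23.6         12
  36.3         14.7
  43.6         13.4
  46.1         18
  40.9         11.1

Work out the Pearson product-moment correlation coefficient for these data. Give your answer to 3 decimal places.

0.488

n = 7, Σs = 268.3, Σt = 99.2, Σs² = 11164.53, Σt² = 1438.86, Σst = 3885.44
nΣst − ΣsΣt = 27198.08 − 26615.36 = 582.72
nΣs² − (Σs)² = 78151.71 − 71984.89 = 6166.82; nΣt² − (Σt)² = 10072.02 − 9840.64 = 231.38
r = 582.72 / √(6166.82 × 231.38) = 582.72 / 1194.5203 ≈ 0.488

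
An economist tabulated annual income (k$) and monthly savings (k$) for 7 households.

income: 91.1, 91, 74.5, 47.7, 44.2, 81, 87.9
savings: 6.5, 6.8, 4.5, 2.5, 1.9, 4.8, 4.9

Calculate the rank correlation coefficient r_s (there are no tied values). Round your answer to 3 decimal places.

Rank income: 7, 6, 3, 2, 1, 4, 5
Rank savings: 6, 7, 3, 2, 1, 4, 5
d = rank(income) − rank(savings): 1, -1, 0, 0, 0, 0, 0; Σd² = 2
ρ = 1 − 6Σd² / [n(n²−1)] = 1 − 6×2 / (7×48) = 1 − 12/336 ≈ 0.964

0.964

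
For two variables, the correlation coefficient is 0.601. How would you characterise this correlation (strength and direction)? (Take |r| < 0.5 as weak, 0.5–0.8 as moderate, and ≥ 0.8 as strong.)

moderate positive

r = 0.601 > 0 so the relationship is positive.
|r| = 0.601, which falls in the moderate range.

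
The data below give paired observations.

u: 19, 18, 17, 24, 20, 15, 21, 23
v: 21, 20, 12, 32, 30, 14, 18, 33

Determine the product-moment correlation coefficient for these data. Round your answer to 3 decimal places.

n = 8, Σu = 157, Σv = 180, Σu² = 3145, Σv² = 4518, Σuv = 3678
nΣuv − ΣuΣv = 29424 − 28260 = 1164
nΣu² − (Σu)² = 25160 − 24649 = 511; nΣv² − (Σv)² = 36144 − 32400 = 3744
r = 1164 / √(511 × 3744) = 1164 / 1383.1789 ≈ 0.842

0.842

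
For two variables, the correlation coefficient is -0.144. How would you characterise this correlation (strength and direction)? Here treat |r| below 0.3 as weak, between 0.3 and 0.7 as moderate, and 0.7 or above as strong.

r = -0.144 < 0 so the relationship is negative.
|r| = 0.144, which falls in the weak range.

weak negative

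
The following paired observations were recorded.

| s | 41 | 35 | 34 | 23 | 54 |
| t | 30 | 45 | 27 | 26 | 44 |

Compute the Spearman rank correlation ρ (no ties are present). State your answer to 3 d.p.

0.700

Rank s: 4, 3, 2, 1, 5
Rank t: 3, 5, 2, 1, 4
d = rank(s) − rank(t): 1, -2, 0, 0, 1; Σd² = 6
ρ = 1 − 6Σd² / [n(n²−1)] = 1 − 6×6 / (5×24) = 1 − 36/120 ≈ 0.700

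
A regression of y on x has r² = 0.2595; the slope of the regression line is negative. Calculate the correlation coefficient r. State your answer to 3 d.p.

|r| = √0.2595 = 0.509
The association is negative, so r = −0.509.

-0.509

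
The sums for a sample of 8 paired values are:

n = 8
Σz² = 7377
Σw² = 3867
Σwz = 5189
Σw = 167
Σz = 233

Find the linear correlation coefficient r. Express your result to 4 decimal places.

0.6853

r = (nΣwz − ΣwΣz) / √[(nΣw² − (Σw)²)(nΣz² − (Σz)²)]
Numerator: 8×5189 − 167×233 = 2601
Denominator: √[(30936 − 27889)(59016 − 54289)] = √[3047 × 4727] = 3795.1507
r = 2601 / 3795.1507 ≈ 0.6853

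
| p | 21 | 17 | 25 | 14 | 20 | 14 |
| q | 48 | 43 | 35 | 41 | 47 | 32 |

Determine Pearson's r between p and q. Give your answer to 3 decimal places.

0.180

n = 6, Σp = 111, Σq = 246, Σp² = 2147, Σq² = 10292, Σpq = 4576
nΣpq − ΣpΣq = 27456 − 27306 = 150
nΣp² − (Σp)² = 12882 − 12321 = 561; nΣq² − (Σq)² = 61752 − 60516 = 1236
r = 150 / √(561 × 1236) = 150 / 832.7040 ≈ 0.180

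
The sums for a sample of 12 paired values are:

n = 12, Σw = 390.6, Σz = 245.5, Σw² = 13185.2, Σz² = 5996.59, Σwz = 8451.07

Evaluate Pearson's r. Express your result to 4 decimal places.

0.6791

r = (nΣwz − ΣwΣz) / √[(nΣw² − (Σw)²)(nΣz² − (Σz)²)]
Numerator: 12×8451.07 − 390.6×245.5 = 5520.54
Denominator: √[(158222.4 − 152568.36)(71959.08 − 60270.25)] = √[5654.04 × 11688.83] = 8129.5210
r = 5520.54 / 8129.5210 ≈ 0.6791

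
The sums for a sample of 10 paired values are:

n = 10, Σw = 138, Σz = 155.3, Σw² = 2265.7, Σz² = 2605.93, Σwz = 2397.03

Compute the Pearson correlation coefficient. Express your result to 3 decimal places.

0.959

r = (nΣwz − ΣwΣz) / √[(nΣw² − (Σw)²)(nΣz² − (Σz)²)]
Numerator: 10×2397.03 − 138×155.3 = 2538.9
Denominator: √[(22657 − 19044)(26059.3 − 24118.09)] = √[3613 × 1941.21] = 2648.3187
r = 2538.9 / 2648.3187 ≈ 0.959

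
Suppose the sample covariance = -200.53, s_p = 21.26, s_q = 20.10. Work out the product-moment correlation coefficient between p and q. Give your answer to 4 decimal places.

r = Cov(p,q) / (s_p · s_q) = -200.53 / (21.26 × 20.10)
  = -200.53 / 427.3260 ≈ -0.4693

-0.4693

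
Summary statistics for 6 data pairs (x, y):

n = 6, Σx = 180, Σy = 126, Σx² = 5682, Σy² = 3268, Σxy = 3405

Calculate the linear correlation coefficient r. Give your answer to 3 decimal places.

-0.895

r = (nΣxy − ΣxΣy) / √[(nΣx² − (Σx)²)(nΣy² − (Σy)²)]
Numerator: 6×3405 − 180×126 = -2250
Denominator: √[(34092 − 32400)(19608 − 15876)] = √[1692 × 3732] = 2512.8756
r = -2250 / 2512.8756 ≈ -0.895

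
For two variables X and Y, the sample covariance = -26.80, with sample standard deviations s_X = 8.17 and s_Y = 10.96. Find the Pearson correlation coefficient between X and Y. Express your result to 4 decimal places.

-0.2993

r = Cov(X,Y) / (s_X · s_Y) = -26.80 / (8.17 × 10.96)
  = -26.80 / 89.5432 ≈ -0.2993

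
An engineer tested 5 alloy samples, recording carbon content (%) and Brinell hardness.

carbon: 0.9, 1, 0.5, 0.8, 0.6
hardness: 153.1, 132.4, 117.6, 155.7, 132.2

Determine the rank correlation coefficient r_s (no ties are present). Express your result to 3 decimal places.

Rank carbon: 4, 5, 1, 3, 2
Rank hardness: 4, 3, 1, 5, 2
d = rank(carbon) − rank(hardness): 0, 2, 0, -2, 0; Σd² = 8
ρ = 1 − 6Σd² / [n(n²−1)] = 1 − 6×8 / (5×24) = 1 − 48/120 ≈ 0.600

0.600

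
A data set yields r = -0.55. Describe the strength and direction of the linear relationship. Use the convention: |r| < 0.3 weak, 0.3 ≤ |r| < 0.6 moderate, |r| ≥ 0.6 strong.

r = -0.55 < 0 so the relationship is negative.
|r| = 0.55, which falls in the moderate range.

moderate negative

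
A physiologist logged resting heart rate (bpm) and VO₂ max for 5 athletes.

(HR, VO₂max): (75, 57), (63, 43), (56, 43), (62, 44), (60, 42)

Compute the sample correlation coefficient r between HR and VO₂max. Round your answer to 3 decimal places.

0.932

n = 5, Σx = 316, Σy = 229, Σx² = 20174, Σy² = 10647, Σxy = 14640
nΣxy − ΣxΣy = 73200 − 72364 = 836
nΣx² − (Σx)² = 100870 − 99856 = 1014; nΣy² − (Σy)² = 53235 − 52441 = 794
r = 836 / √(1014 × 794) = 836 / 897.2826 ≈ 0.932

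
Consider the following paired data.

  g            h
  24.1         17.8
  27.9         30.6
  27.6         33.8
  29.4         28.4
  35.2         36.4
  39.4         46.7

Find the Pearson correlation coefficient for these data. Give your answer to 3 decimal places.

n = 6, Σg = 183.6, Σh = 193.7, Σg² = 5776.74, Σh² = 6708.05, Σgh = 6171.82
nΣgh − ΣgΣh = 37030.92 − 35563.32 = 1467.6
nΣg² − (Σg)² = 34660.44 − 33708.96 = 951.48; nΣh² − (Σh)² = 40248.3 − 37519.69 = 2728.61
r = 1467.6 / √(951.48 × 2728.61) = 1467.6 / 1611.2783 ≈ 0.911

0.911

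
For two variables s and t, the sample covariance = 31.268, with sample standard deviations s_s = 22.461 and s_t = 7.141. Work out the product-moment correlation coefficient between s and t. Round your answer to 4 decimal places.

r = Cov(s,t) / (s_s · s_t) = 31.268 / (22.461 × 7.141)
  = 31.268 / 160.3940 ≈ 0.1949

0.1949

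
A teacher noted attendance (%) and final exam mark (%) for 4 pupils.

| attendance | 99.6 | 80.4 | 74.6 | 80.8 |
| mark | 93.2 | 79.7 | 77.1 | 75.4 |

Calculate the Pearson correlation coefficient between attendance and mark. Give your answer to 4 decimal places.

n = 4, Σx = 335.4, Σy = 325.4, Σx² = 28478.12, Σy² = 26667.9, Σxy = 27534.58
nΣxy − ΣxΣy = 110138.32 − 109139.16 = 999.16
nΣx² − (Σx)² = 113912.48 − 112493.16 = 1419.32; nΣy² − (Σy)² = 106671.6 − 105885.16 = 786.44
r = 999.16 / √(1419.32 × 786.44) = 999.16 / 1056.5084 ≈ 0.9457

0.9457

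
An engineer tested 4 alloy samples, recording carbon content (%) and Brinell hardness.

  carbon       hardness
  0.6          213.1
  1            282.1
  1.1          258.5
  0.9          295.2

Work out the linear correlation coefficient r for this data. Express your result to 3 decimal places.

0.683

n = 4, Σx = 3.6, Σy = 1048.9, Σx² = 3.38, Σy² = 278957.31, Σxy = 959.99
nΣxy − ΣxΣy = 3839.96 − 3776.04 = 63.92
nΣx² − (Σx)² = 13.52 − 12.96 = 0.56; nΣy² − (Σy)² = 1115829.24 − 1100191.21 = 15638.03
r = 63.92 / √(0.56 × 15638.03) = 63.92 / 93.5804 ≈ 0.683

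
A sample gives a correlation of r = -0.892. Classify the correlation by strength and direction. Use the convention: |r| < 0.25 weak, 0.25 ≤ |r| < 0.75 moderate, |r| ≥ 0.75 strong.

strong negative

r = -0.892 < 0 so the relationship is negative.
|r| = 0.892, which falls in the strong range.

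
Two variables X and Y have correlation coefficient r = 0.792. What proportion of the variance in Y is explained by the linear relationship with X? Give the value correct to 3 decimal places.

r² = (0.792)² = 0.627

0.627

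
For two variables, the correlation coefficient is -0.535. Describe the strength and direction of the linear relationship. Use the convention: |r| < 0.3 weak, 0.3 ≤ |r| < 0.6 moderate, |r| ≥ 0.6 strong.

r = -0.535 < 0 so the relationship is negative.
|r| = 0.535, which falls in the moderate range.

moderate negative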